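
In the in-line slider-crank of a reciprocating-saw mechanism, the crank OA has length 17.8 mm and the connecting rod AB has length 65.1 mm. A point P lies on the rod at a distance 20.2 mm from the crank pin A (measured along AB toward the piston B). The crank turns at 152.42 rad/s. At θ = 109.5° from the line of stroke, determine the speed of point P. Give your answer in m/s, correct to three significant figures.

2.56

ω = 152.4 rad/s.  Crank-pin speed |V_A| = rω = 2.7131 m/s, perpendicular to OA.
Rod angle: sinφ = −(r/L) sinθ ⇒ φ = -14.936°; ω_rod = −rω cosθ/√(L²−r²sin²θ) = +14.398 rad/s.
V_P = V_A + ω_rod × AP, with AP = 0.0202 m along the rod.
Components: V_Px = −rω sinθ − a·ω_rod·sinφ = -2.4825 m/s;  V_Py = rω cosθ + a·ω_rod·cosφ = -0.62463 m/s.
|V_P| = √(V_Px² + V_Py²) = 2.5599 m/s.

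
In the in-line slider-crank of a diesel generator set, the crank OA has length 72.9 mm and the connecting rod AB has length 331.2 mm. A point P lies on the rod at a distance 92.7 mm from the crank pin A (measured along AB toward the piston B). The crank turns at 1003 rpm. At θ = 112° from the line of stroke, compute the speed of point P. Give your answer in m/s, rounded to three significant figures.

ω = 105 rad/s.  Crank-pin speed |V_A| = rω = 7.657 m/s, perpendicular to OA.
Rod angle: sinφ = −(r/L) sinθ ⇒ φ = -11.776°; ω_rod = −rω cosθ/√(L²−r²sin²θ) = +8.8467 rad/s.
V_P = V_A + ω_rod × AP, with AP = 0.0927 m along the rod.
Components: V_Px = −rω sinθ − a·ω_rod·sinφ = -6.9321 m/s;  V_Py = rω cosθ + a·ω_rod·cosφ = -2.0655 m/s.
|V_P| = √(V_Px² + V_Py²) = 7.2332 m/s.

7.23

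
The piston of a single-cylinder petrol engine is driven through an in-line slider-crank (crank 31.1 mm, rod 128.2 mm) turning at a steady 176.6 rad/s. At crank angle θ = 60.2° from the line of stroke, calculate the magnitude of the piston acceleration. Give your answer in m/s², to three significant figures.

ω = 176.6 rad/s
x(θ) = r cosθ + √(L² − r² sin²θ); with ω constant, a = ω²·d²x/dθ².
d²x/dθ² = −r cosθ − r²(cos2θ)/√u − r⁴ sin²2θ/(4u^{3/2}),  u = L² − r² sin²θ = 0.0157069 m².
Substituting r = 0.0311 m, L = 0.1282 m, θ = 60.2°: d²x/dθ² = -0.011639 m.
a = ω²·d²x/dθ² = (176.6)²·(-0.011639) = -362.99 m/s²;  |a| = 362.99 m/s².

363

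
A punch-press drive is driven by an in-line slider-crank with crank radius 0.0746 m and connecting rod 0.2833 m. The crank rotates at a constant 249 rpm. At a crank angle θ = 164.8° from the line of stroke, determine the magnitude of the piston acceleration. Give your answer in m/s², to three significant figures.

37.3

ω = 2π·249/60 = 26.08 rad/s
x(θ) = r cosθ + √(L² − r² sin²θ); with ω constant, a = ω²·d²x/dθ².
d²x/dθ² = −r cosθ − r²(cos2θ)/√u − r⁴ sin²2θ/(4u^{3/2}),  u = L² − r² sin²θ = 0.0798763 m².
Substituting r = 0.0746 m, L = 0.2833 m, θ = 164.8°: d²x/dθ² = +0.054919 m.
a = ω²·d²x/dθ² = (26.08)²·(+0.054919) = +37.34 m/s²;  |a| = 37.34 m/s².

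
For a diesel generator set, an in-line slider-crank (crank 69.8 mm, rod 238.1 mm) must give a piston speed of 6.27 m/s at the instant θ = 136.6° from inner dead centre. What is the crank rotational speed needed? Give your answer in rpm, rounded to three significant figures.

1600

For an in-line slider-crank, |v_piston| = rω|sinθ|·[1 + r cosθ/√(L² − r² sin²θ)].
With r = 0.0698 m, L = 0.2381 m, θ = 136.6°: the bracketed kinematic factor |dx/dθ| = 0.03753 m.
ω = v/|dx/dθ| = 6.27/0.03753 = 167.07 rad/s.
N = 60ω/(2π) = 1595.4 rpm.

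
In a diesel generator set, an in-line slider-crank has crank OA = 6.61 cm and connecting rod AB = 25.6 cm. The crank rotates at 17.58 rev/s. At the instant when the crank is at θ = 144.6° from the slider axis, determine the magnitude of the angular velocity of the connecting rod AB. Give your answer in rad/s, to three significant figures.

ω = 110.5 rad/s (converted from 17.58 rev/s).
The rod makes angle φ with the slider axis where L sinφ = r sinθ; differentiating, L cosφ·φ̇ = r ω cosθ.
L cosφ = √(L² − r² sin²θ) = 0.25312 m.
|ω_rod| = r ω |cosθ| / √(L² − r² sin²θ) = 0.0661·110.5·0.81513/0.25312 = 23.513 rad/s.

23.5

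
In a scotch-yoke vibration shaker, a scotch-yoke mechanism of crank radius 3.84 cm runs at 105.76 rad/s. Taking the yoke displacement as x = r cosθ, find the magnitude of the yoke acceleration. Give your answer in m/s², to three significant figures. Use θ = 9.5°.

424

ω = 105.8 rad/s
x = r cosθ ⇒ ẍ = −rω² cosθ (ω constant).
|a| = rω²|cosθ| = 0.0384·(105.8)²·|cos 9.5°| = 423.62 m/s².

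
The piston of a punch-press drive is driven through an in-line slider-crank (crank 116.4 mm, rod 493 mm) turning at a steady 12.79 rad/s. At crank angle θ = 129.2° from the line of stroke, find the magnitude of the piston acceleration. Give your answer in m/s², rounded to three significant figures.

ω = 12.79 rad/s
x(θ) = r cosθ + √(L² − r² sin²θ); with ω constant, a = ω²·d²x/dθ².
d²x/dθ² = −r cosθ − r²(cos2θ)/√u − r⁴ sin²2θ/(4u^{3/2}),  u = L² − r² sin²θ = 0.234912 m².
Substituting r = 0.1164 m, L = 0.493 m, θ = 129.2°: d²x/dθ² = +0.078802 m.
a = ω²·d²x/dθ² = (12.79)²·(+0.078802) = +12.891 m/s²;  |a| = 12.891 m/s².

12.9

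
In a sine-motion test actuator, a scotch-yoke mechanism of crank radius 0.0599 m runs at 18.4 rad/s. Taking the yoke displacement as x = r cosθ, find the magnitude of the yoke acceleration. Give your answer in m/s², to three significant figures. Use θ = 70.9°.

ω = 18.4 rad/s
x = r cosθ ⇒ ẍ = −rω² cosθ (ω constant).
|a| = rω²|cosθ| = 0.0599·(18.4)²·|cos 70.9°| = 6.6359 m/s².

6.64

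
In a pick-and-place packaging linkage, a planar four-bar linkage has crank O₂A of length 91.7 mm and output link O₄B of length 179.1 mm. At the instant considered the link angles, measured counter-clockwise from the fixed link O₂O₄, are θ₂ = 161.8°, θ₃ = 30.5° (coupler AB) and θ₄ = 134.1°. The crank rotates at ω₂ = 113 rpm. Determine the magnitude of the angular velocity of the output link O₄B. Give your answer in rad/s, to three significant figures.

4.68

ω₂ = 11.83 rad/s (from 113 rpm).
Differentiating the loop-closure r₂e^{iθ₂}+r₃e^{iθ₃}=r₁+r₄e^{iθ₄} gives r₂ω₂e^{iθ₂}+r₃ω₃e^{iθ₃}=r₄ω₄e^{iθ₄}.
Eliminating the other unknown: ω₄ = r₂ω₂ sin(θ₂−θ₃) / [r₄ sin(θ₄−θ₃)].
Numerator sine = +0.75126; denominator sine = +0.97196.
Result = 0.0917·11.83·(+0.75126) / (0.1791·(+0.97196)) = +4.683 rad/s; magnitude 4.683 rad/s.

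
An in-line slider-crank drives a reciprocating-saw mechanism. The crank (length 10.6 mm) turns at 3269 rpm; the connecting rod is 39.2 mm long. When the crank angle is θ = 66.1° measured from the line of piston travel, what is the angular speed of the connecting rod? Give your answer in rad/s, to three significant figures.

38.7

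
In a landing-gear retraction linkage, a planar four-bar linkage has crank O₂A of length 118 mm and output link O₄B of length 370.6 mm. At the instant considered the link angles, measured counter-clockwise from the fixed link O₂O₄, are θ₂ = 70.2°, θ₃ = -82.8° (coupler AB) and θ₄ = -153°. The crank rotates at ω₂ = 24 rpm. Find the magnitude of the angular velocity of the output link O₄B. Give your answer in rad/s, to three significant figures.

0.386

ω₂ = 2.513 rad/s (from 24 rpm).
Differentiating the loop-closure r₂e^{iθ₂}+r₃e^{iθ₃}=r₁+r₄e^{iθ₄} gives r₂ω₂e^{iθ₂}+r₃ω₃e^{iθ₃}=r₄ω₄e^{iθ₄}.
Eliminating the other unknown: ω₄ = r₂ω₂ sin(θ₂−θ₃) / [r₄ sin(θ₄−θ₃)].
Numerator sine = +0.45399; denominator sine = -0.94088.
Result = 0.118·2.513·(+0.45399) / (0.3706·(-0.94088)) = -0.38613 rad/s; magnitude 0.38613 rad/s.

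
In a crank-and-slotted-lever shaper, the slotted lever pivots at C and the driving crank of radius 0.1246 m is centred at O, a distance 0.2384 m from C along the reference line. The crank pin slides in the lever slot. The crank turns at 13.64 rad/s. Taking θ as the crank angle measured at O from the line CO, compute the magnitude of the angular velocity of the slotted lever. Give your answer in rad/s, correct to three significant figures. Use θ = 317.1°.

ω = 13.64 rad/s
Crank pin A relative to C: A = (d + r cosθ, r sinθ); lever angle φ = atan2(r sinθ, d + r cosθ).
Differentiating tanφ: φ̇ = rω(d cosθ + r)/(d² + r² + 2dr cosθ).
d² + r² + 2dr cosθ = |CA|² = 0.11588 m²;  d cosθ + r = +0.29924 m.
|ω_lever| = |0.1246·13.64·+0.29924| / 0.11588 = 4.3888 rad/s.

4.39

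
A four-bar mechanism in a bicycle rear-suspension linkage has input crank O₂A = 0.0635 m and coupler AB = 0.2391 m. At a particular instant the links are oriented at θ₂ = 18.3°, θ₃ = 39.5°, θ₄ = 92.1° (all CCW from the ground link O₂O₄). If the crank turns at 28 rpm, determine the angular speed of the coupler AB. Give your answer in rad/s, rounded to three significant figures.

ω₂ = 2.932 rad/s (from 28 rpm).
Differentiating the loop-closure r₂e^{iθ₂}+r₃e^{iθ₃}=r₁+r₄e^{iθ₄} gives r₂ω₂e^{iθ₂}+r₃ω₃e^{iθ₃}=r₄ω₄e^{iθ₄}.
Eliminating the other unknown: ω₃ = r₂ω₂ sin(θ₄−θ₂) / [r₃ sin(θ₃−θ₄)].
Numerator sine = +0.96029; denominator sine = -0.79441.
Result = 0.0635·2.932·(+0.96029) / (0.2391·(-0.79441)) = -0.94132 rad/s; magnitude 0.94132 rad/s.

0.941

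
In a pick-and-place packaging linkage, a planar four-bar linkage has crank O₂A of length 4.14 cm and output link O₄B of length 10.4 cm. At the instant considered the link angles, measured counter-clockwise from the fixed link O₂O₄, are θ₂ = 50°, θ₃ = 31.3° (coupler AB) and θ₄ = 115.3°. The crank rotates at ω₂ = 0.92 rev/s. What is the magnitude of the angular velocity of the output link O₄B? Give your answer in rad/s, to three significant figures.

0.742

ω₂ = 5.781 rad/s (from 0.92 rev/s).
Differentiating the loop-closure r₂e^{iθ₂}+r₃e^{iθ₃}=r₁+r₄e^{iθ₄} gives r₂ω₂e^{iθ₂}+r₃ω₃e^{iθ₃}=r₄ω₄e^{iθ₄}.
Eliminating the other unknown: ω₄ = r₂ω₂ sin(θ₂−θ₃) / [r₄ sin(θ₄−θ₃)].
Numerator sine = +0.32061; denominator sine = +0.99452.
Result = 0.0414·5.781·(+0.32061) / (0.104·(+0.99452)) = +0.74182 rad/s; magnitude 0.74182 rad/s.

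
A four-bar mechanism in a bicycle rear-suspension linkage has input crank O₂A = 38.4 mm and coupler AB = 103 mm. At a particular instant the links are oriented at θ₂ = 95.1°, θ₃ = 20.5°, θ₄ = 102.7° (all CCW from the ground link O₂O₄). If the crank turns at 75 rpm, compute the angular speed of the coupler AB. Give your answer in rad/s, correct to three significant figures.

0.391

ω₂ = 7.854 rad/s (from 75 rpm).
Differentiating the loop-closure r₂e^{iθ₂}+r₃e^{iθ₃}=r₁+r₄e^{iθ₄} gives r₂ω₂e^{iθ₂}+r₃ω₃e^{iθ₃}=r₄ω₄e^{iθ₄}.
Eliminating the other unknown: ω₃ = r₂ω₂ sin(θ₄−θ₂) / [r₃ sin(θ₃−θ₄)].
Numerator sine = +0.13226; denominator sine = -0.99075.
Result = 0.0384·7.854·(+0.13226) / (0.103·(-0.99075)) = -0.39087 rad/s; magnitude 0.39087 rad/s.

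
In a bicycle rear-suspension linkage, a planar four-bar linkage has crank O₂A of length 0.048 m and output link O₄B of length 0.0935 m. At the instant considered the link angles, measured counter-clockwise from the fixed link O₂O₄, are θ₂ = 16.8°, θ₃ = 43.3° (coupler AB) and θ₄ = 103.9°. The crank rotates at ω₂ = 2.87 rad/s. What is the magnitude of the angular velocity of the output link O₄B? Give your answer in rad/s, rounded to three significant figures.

ω₂ = 2.87 rad/s
Differentiating the loop-closure r₂e^{iθ₂}+r₃e^{iθ₃}=r₁+r₄e^{iθ₄} gives r₂ω₂e^{iθ₂}+r₃ω₃e^{iθ₃}=r₄ω₄e^{iθ₄}.
Eliminating the other unknown: ω₄ = r₂ω₂ sin(θ₂−θ₃) / [r₄ sin(θ₄−θ₃)].
Numerator sine = -0.44620; denominator sine = +0.87121.
Result = 0.048·2.87·(-0.44620) / (0.0935·(+0.87121)) = -0.7546 rad/s; magnitude 0.7546 rad/s.

0.755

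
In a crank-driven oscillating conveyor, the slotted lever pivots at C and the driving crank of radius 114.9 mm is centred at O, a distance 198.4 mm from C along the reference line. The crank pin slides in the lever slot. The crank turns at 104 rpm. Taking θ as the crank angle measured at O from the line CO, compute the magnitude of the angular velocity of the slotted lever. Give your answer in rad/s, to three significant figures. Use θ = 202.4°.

8.24

ω = 10.89 rad/s (from 104 rpm).
Crank pin A relative to C: A = (d + r cosθ, r sinθ); lever angle φ = atan2(r sinθ, d + r cosθ).
Differentiating tanφ: φ̇ = rω(d cosθ + r)/(d² + r² + 2dr cosθ).
d² + r² + 2dr cosθ = |CA|² = 0.0104124 m²;  d cosθ + r = -0.06853 m.
|ω_lever| = |0.1149·10.89·-0.06853| / 0.0104124 = 8.2359 rad/s.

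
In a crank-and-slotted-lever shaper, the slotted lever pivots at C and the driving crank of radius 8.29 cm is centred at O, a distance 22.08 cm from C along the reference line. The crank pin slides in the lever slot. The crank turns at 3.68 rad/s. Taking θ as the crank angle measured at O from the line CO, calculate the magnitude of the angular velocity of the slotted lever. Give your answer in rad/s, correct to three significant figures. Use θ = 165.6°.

1.98

ω = 3.68 rad/s
Crank pin A relative to C: A = (d + r cosθ, r sinθ); lever angle φ = atan2(r sinθ, d + r cosθ).
Differentiating tanφ: φ̇ = rω(d cosθ + r)/(d² + r² + 2dr cosθ).
d² + r² + 2dr cosθ = |CA|² = 0.0201665 m²;  d cosθ + r = -0.13096 m.
|ω_lever| = |0.0829·3.68·-0.13096| / 0.0201665 = 1.9812 rad/s.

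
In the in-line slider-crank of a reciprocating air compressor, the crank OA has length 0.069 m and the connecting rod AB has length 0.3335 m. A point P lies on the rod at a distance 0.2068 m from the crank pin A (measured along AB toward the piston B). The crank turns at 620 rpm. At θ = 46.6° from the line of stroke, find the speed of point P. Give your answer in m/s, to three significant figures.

3.73

ω = 64.93 rad/s.  Crank-pin speed |V_A| = rω = 4.4799 m/s, perpendicular to OA.
Rod angle: sinφ = −(r/L) sinθ ⇒ φ = -8.646°; ω_rod = −rω cosθ/√(L²−r²sin²θ) = -9.3357 rad/s.
V_P = V_A + ω_rod × AP, with AP = 0.2068 m along the rod.
Components: V_Px = −rω sinθ − a·ω_rod·sinφ = -3.5452 m/s;  V_Py = rω cosθ + a·ω_rod·cosφ = +1.1694 m/s.
|V_P| = √(V_Px² + V_Py²) = 3.7331 m/s.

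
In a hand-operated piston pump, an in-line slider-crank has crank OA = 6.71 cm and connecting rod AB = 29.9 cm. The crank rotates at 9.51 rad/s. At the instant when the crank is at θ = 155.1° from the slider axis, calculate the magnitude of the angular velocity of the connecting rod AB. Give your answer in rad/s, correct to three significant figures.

1.94

ω = 9.51 rad/s
The rod makes angle φ with the slider axis where L sinφ = r sinθ; differentiating, L cosφ·φ̇ = r ω cosθ.
L cosφ = √(L² − r² sin²θ) = 0.29766 m.
|ω_rod| = r ω |cosθ| / √(L² − r² sin²θ) = 0.0671·9.51·0.90704/0.29766 = 1.9445 rad/s.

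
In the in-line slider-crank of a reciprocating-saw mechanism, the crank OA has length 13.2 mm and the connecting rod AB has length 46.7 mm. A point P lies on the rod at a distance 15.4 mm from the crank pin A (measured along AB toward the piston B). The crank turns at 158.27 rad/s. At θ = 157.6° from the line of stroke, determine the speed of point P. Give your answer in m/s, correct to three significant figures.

1.48

ω = 158.3 rad/s.  Crank-pin speed |V_A| = rω = 2.0892 m/s, perpendicular to OA.
Rod angle: sinφ = −(r/L) sinθ ⇒ φ = -6.183°; ω_rod = −rω cosθ/√(L²−r²sin²θ) = +41.602 rad/s.
V_P = V_A + ω_rod × AP, with AP = 0.0154 m along the rod.
Components: V_Px = −rω sinθ − a·ω_rod·sinφ = -0.72711 m/s;  V_Py = rω cosθ + a·ω_rod·cosφ = -1.2946 m/s.
|V_P| = √(V_Px² + V_Py²) = 1.4848 m/s.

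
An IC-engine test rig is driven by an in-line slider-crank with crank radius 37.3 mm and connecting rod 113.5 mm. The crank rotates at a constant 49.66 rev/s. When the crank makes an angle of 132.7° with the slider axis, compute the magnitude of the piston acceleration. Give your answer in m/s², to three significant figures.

ω = 2π·49.7 = 312 rad/s
x(θ) = r cosθ + √(L² − r² sin²θ); with ω constant, a = ω²·d²x/dθ².
d²x/dθ² = −r cosθ − r²(cos2θ)/√u − r⁴ sin²2θ/(4u^{3/2}),  u = L² − r² sin²θ = 0.0121308 m².
Substituting r = 0.0373 m, L = 0.1135 m, θ = 132.7°: d²x/dθ² = +0.025949 m.
a = ω²·d²x/dθ² = (312)²·(+0.025949) = +2526.3 m/s²;  |a| = 2526.3 m/s².

2530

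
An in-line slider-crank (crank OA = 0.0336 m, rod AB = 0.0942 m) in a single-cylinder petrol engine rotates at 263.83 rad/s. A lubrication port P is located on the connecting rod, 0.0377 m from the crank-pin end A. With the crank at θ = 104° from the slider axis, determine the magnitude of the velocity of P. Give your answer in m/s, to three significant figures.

8.38

ω = 263.8 rad/s.  Crank-pin speed |V_A| = rω = 8.8647 m/s, perpendicular to OA.
Rod angle: sinφ = −(r/L) sinθ ⇒ φ = -20.249°; ω_rod = −rω cosθ/√(L²−r²sin²θ) = +24.266 rad/s.
V_P = V_A + ω_rod × AP, with AP = 0.0377 m along the rod.
Components: V_Px = −rω sinθ − a·ω_rod·sinφ = -8.2848 m/s;  V_Py = rω cosθ + a·ω_rod·cosφ = -1.2863 m/s.
|V_P| = √(V_Px² + V_Py²) = 8.384 m/s.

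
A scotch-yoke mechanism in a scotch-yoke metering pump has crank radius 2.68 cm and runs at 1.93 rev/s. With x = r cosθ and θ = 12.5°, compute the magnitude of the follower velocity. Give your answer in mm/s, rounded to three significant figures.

70.3

ω = 12.13 rad/s (from 1.93 rev/s).
x = r cosθ ⇒ ẋ = −rω sinθ.
|v| = rω|sinθ| = 0.0268·12.13·|sin 12.5°| = 0.070341 m/s = 70.341 mm/s.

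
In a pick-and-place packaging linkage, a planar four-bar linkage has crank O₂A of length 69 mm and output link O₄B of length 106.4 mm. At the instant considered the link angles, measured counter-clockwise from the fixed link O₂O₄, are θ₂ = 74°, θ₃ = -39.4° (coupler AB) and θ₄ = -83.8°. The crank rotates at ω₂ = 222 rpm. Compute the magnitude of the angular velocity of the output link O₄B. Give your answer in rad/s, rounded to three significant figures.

19.8

ω₂ = 23.25 rad/s (from 222 rpm).
Differentiating the loop-closure r₂e^{iθ₂}+r₃e^{iθ₃}=r₁+r₄e^{iθ₄} gives r₂ω₂e^{iθ₂}+r₃ω₃e^{iθ₃}=r₄ω₄e^{iθ₄}.
Eliminating the other unknown: ω₄ = r₂ω₂ sin(θ₂−θ₃) / [r₄ sin(θ₄−θ₃)].
Numerator sine = +0.91775; denominator sine = -0.69966.
Result = 0.069·23.25·(+0.91775) / (0.1064·(-0.69966)) = -19.775 rad/s; magnitude 19.775 rad/s.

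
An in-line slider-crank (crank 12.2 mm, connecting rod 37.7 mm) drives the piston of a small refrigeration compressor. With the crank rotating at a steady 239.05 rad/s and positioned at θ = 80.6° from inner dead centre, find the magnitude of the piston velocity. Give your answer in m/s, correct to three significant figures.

ω = 239.1 rad/s
For an in-line slider-crank, x = r cosθ + √(L² − r² sin²θ), so v = −rω sinθ·[1 + r cosθ/√(L² − r² sin²θ)].
With r = 0.0122 m, L = 0.0377 m, θ = 80.6°: √(L² − r² sin²θ) = 0.035727 m.
v = −0.0122·239.1·0.98657·[1 + 0.0122·0.16333/0.035727] = -3.0377 m/s.
|v| = 3.0377 m/s.

3.04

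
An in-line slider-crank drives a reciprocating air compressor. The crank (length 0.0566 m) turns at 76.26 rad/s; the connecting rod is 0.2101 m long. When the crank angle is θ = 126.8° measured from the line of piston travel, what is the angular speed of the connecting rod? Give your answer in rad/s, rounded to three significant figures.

12.6

ω = 76.26 rad/s
The rod makes angle φ with the slider axis where L sinφ = r sinθ; differentiating, L cosφ·φ̇ = r ω cosθ.
L cosφ = √(L² − r² sin²θ) = 0.20515 m.
|ω_rod| = r ω |cosθ| / √(L² − r² sin²θ) = 0.0566·76.26·0.59902/0.20515 = 12.603 rad/s.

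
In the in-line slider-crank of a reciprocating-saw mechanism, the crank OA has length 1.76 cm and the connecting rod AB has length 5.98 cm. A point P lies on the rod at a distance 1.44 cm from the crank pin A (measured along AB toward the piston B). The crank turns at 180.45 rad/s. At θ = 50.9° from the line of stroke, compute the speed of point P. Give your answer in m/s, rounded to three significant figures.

ω = 180.4 rad/s.  Crank-pin speed |V_A| = rω = 3.1759 m/s, perpendicular to OA.
Rod angle: sinφ = −(r/L) sinθ ⇒ φ = -13.203°; ω_rod = −rω cosθ/√(L²−r²sin²θ) = -34.404 rad/s.
V_P = V_A + ω_rod × AP, with AP = 0.0144 m along the rod.
Components: V_Px = −rω sinθ − a·ω_rod·sinφ = -2.5778 m/s;  V_Py = rω cosθ + a·ω_rod·cosφ = +1.5207 m/s.
|V_P| = √(V_Px² + V_Py²) = 2.9929 m/s.

2.99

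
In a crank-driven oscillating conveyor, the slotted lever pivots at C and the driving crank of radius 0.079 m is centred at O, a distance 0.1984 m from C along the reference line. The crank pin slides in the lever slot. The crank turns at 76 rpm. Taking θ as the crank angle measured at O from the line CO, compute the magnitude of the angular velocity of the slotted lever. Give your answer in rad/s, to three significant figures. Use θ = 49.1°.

1.99

ω = 7.959 rad/s (from 76 rpm).
Crank pin A relative to C: A = (d + r cosθ, r sinθ); lever angle φ = atan2(r sinθ, d + r cosθ).
Differentiating tanφ: φ̇ = rω(d cosθ + r)/(d² + r² + 2dr cosθ).
d² + r² + 2dr cosθ = |CA|² = 0.0661279 m²;  d cosθ + r = +0.2089 m.
|ω_lever| = |0.079·7.959·+0.2089| / 0.0661279 = 1.9862 rad/s.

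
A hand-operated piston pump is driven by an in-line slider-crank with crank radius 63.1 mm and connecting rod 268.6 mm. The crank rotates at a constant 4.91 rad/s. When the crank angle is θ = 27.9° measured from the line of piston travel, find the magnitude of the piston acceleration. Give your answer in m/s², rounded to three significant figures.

1.55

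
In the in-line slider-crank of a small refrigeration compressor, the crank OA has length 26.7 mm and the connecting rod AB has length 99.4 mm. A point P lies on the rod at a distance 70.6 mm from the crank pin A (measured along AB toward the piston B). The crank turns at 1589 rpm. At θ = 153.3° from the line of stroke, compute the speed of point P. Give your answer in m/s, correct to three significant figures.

ω = 166.4 rad/s.  Crank-pin speed |V_A| = rω = 4.4429 m/s, perpendicular to OA.
Rod angle: sinφ = −(r/L) sinθ ⇒ φ = -6.932°; ω_rod = −rω cosθ/√(L²−r²sin²θ) = +40.225 rad/s.
V_P = V_A + ω_rod × AP, with AP = 0.0706 m along the rod.
Components: V_Px = −rω sinθ − a·ω_rod·sinφ = -1.6535 m/s;  V_Py = rω cosθ + a·ω_rod·cosφ = -1.15 m/s.
|V_P| = √(V_Px² + V_Py²) = 2.0141 m/s.

2.01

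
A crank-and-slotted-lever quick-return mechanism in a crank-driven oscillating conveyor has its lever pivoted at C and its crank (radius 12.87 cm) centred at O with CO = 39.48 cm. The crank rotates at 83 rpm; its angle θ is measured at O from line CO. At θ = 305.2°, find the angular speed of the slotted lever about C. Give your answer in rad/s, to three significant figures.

1.73

ω = 8.692 rad/s (from 83 rpm).
Crank pin A relative to C: A = (d + r cosθ, r sinθ); lever angle φ = atan2(r sinθ, d + r cosθ).
Differentiating tanφ: φ̇ = rω(d cosθ + r)/(d² + r² + 2dr cosθ).
d² + r² + 2dr cosθ = |CA|² = 0.231009 m²;  d cosθ + r = +0.35628 m.
|ω_lever| = |0.1287·8.692·+0.35628| / 0.231009 = 1.7252 rad/s.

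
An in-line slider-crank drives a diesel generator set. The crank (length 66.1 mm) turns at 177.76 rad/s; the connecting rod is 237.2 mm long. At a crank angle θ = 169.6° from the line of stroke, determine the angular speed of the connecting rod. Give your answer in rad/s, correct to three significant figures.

ω = 177.8 rad/s
The rod makes angle φ with the slider axis where L sinφ = r sinθ; differentiating, L cosφ·φ̇ = r ω cosθ.
L cosφ = √(L² − r² sin²θ) = 0.2369 m.
|ω_rod| = r ω |cosθ| / √(L² − r² sin²θ) = 0.0661·177.8·0.98357/0.2369 = 48.784 rad/s.

48.8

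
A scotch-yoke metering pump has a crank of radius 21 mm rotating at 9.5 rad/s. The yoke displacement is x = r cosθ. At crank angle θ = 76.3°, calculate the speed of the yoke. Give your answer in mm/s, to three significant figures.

ω = 9.5 rad/s
x = r cosθ ⇒ ẋ = −rω sinθ.
|v| = rω|sinθ| = 0.021·9.5·|sin 76.3°| = 0.19382 m/s = 193.82 mm/s.

194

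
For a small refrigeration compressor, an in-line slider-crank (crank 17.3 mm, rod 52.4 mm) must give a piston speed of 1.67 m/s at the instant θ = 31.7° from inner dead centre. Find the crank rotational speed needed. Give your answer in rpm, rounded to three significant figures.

For an in-line slider-crank, |v_piston| = rω|sinθ|·[1 + r cosθ/√(L² − r² sin²θ)].
With r = 0.0173 m, L = 0.0524 m, θ = 31.7°: the bracketed kinematic factor |dx/dθ| = 0.011684 m.
ω = v/|dx/dθ| = 1.67/0.011684 = 142.94 rad/s.
N = 60ω/(2π) = 1364.9 rpm.

1360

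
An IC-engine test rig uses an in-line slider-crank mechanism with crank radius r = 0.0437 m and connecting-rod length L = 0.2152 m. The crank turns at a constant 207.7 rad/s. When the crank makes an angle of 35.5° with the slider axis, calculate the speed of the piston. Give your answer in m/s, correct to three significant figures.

6.15

ω = 207.7 rad/s
For an in-line slider-crank, x = r cosθ + √(L² − r² sin²θ), so v = −rω sinθ·[1 + r cosθ/√(L² − r² sin²θ)].
With r = 0.0437 m, L = 0.2152 m, θ = 35.5°: √(L² − r² sin²θ) = 0.2137 m.
v = −0.0437·207.7·0.58070·[1 + 0.0437·0.81412/0.2137] = -6.1482 m/s.
|v| = 6.1482 m/s.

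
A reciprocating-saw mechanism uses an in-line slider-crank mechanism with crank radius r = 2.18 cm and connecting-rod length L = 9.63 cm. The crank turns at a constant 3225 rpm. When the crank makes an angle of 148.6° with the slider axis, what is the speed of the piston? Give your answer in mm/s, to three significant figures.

3090

ω = 2π·3225/60 = 337.7 rad/s
For an in-line slider-crank, x = r cosθ + √(L² − r² sin²θ), so v = −rω sinθ·[1 + r cosθ/√(L² − r² sin²θ)].
With r = 0.0218 m, L = 0.0963 m, θ = 148.6°: √(L² − r² sin²θ) = 0.095628 m.
v = −0.0218·337.7·0.52101·[1 + 0.0218·-0.85355/0.095628] = -3.0895 m/s.
|v| = 3.0895 m/s = 3089.5 mm/s.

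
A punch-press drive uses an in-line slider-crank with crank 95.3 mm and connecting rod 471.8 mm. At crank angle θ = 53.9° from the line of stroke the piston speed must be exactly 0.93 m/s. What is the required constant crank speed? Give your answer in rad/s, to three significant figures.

10.8

For an in-line slider-crank, |v_piston| = rω|sinθ|·[1 + r cosθ/√(L² − r² sin²θ)].
With r = 0.0953 m, L = 0.4718 m, θ = 53.9°: the bracketed kinematic factor |dx/dθ| = 0.08629 m.
ω = v/|dx/dθ| = 0.93/0.08629 = 10.778 rad/s.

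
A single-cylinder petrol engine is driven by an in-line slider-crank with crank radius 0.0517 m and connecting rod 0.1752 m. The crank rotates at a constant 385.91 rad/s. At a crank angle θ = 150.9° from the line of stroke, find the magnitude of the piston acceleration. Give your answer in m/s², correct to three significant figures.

ω = 385.9 rad/s
x(θ) = r cosθ + √(L² − r² sin²θ); with ω constant, a = ω²·d²x/dθ².
d²x/dθ² = −r cosθ − r²(cos2θ)/√u − r⁴ sin²2θ/(4u^{3/2}),  u = L² − r² sin²θ = 0.0300628 m².
Substituting r = 0.0517 m, L = 0.1752 m, θ = 150.9°: d²x/dθ² = +0.036803 m.
a = ω²·d²x/dθ² = (385.9)²·(+0.036803) = +5481 m/s²;  |a| = 5481 m/s².

5480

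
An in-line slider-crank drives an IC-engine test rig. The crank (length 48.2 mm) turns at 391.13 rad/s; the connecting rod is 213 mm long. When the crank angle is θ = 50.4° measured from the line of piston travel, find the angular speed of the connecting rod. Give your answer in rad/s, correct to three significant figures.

57.3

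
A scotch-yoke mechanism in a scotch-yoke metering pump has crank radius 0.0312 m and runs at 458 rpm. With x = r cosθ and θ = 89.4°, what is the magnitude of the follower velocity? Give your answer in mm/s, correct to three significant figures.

1500

ω = 47.96 rad/s (from 458 rpm).
x = r cosθ ⇒ ẋ = −rω sinθ.
|v| = rω|sinθ| = 0.0312·47.96·|sin 89.4°| = 1.4963 m/s = 1496.3 mm/s.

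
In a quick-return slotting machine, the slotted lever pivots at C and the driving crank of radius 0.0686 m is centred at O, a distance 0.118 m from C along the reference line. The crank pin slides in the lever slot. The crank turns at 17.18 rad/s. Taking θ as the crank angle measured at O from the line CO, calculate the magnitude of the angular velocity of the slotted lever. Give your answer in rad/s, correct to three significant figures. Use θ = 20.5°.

6.25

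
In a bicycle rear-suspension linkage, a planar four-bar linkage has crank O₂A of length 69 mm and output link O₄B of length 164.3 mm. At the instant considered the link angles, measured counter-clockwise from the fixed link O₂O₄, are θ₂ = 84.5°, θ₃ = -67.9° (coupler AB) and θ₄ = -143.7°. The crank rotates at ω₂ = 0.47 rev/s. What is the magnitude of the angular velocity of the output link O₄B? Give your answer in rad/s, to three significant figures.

ω₂ = 2.953 rad/s (from 0.47 rev/s).
Differentiating the loop-closure r₂e^{iθ₂}+r₃e^{iθ₃}=r₁+r₄e^{iθ₄} gives r₂ω₂e^{iθ₂}+r₃ω₃e^{iθ₃}=r₄ω₄e^{iθ₄}.
Eliminating the other unknown: ω₄ = r₂ω₂ sin(θ₂−θ₃) / [r₄ sin(θ₄−θ₃)].
Numerator sine = +0.46330; denominator sine = -0.96945.
Result = 0.069·2.953·(+0.46330) / (0.1643·(-0.96945)) = -0.59269 rad/s; magnitude 0.59269 rad/s.

0.593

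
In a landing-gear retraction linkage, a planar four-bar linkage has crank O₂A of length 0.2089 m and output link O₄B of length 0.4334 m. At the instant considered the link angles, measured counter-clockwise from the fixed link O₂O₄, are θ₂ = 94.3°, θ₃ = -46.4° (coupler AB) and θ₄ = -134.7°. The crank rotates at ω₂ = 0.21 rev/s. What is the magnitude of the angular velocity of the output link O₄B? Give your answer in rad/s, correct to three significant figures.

0.403

ω₂ = 1.319 rad/s (from 0.21 rev/s).
Differentiating the loop-closure r₂e^{iθ₂}+r₃e^{iθ₃}=r₁+r₄e^{iθ₄} gives r₂ω₂e^{iθ₂}+r₃ω₃e^{iθ₃}=r₄ω₄e^{iθ₄}.
Eliminating the other unknown: ω₄ = r₂ω₂ sin(θ₂−θ₃) / [r₄ sin(θ₄−θ₃)].
Numerator sine = +0.63338; denominator sine = -0.99956.
Result = 0.2089·1.319·(+0.63338) / (0.4334·(-0.99956)) = -0.403 rad/s; magnitude 0.403 rad/s.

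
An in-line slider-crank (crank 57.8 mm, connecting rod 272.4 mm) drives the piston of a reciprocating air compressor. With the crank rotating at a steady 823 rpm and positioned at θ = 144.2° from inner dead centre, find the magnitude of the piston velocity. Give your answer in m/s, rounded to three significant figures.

ω = 2π·823/60 = 86.18 rad/s
For an in-line slider-crank, x = r cosθ + √(L² − r² sin²θ), so v = −rω sinθ·[1 + r cosθ/√(L² − r² sin²θ)].
With r = 0.0578 m, L = 0.2724 m, θ = 144.2°: √(L² − r² sin²θ) = 0.27029 m.
v = −0.0578·86.18·0.58496·[1 + 0.0578·-0.81106/0.27029] = -2.4085 m/s.
|v| = 2.4085 m/s.

2.41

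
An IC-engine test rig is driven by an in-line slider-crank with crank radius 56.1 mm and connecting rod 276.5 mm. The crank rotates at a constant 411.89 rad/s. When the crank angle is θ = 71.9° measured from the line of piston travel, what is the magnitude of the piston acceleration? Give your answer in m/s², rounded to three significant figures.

1380

ω = 411.9 rad/s
x(θ) = r cosθ + √(L² − r² sin²θ); with ω constant, a = ω²·d²x/dθ².
d²x/dθ² = −r cosθ − r²(cos2θ)/√u − r⁴ sin²2θ/(4u^{3/2}),  u = L² − r² sin²θ = 0.0736088 m².
Substituting r = 0.0561 m, L = 0.2765 m, θ = 71.9°: d²x/dθ² = -0.0081114 m.
a = ω²·d²x/dθ² = (411.9)²·(-0.0081114) = -1376.1 m/s²;  |a| = 1376.1 m/s².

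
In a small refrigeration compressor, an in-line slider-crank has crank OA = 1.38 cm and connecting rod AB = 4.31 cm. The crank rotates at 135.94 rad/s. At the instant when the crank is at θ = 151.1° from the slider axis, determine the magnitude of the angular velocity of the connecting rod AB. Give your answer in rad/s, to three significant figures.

38.6

ω = 135.9 rad/s
The rod makes angle φ with the slider axis where L sinφ = r sinθ; differentiating, L cosφ·φ̇ = r ω cosθ.
L cosφ = √(L² − r² sin²θ) = 0.042581 m.
|ω_rod| = r ω |cosθ| / √(L² − r² sin²θ) = 0.0138·135.9·0.87546/0.042581 = 38.57 rad/s.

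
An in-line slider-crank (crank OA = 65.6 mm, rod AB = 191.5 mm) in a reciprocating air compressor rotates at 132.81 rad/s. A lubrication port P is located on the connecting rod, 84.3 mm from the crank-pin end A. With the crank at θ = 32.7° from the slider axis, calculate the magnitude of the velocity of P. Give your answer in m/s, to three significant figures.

6.71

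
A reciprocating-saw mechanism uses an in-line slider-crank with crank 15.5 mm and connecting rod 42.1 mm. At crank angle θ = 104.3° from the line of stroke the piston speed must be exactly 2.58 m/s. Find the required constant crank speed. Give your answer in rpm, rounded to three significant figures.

For an in-line slider-crank, |v_piston| = rω|sinθ|·[1 + r cosθ/√(L² − r² sin²θ)].
With r = 0.0155 m, L = 0.0421 m, θ = 104.3°: the bracketed kinematic factor |dx/dθ| = 0.013558 m.
ω = v/|dx/dθ| = 2.58/0.013558 = 190.3 rad/s.
N = 60ω/(2π) = 1817.2 rpm.

1820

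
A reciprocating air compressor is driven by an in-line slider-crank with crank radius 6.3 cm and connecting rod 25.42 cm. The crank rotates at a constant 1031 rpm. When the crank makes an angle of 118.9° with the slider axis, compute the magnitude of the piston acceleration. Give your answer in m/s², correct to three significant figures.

452

ω = 2π·1031/60 = 108 rad/s
x(θ) = r cosθ + √(L² − r² sin²θ); with ω constant, a = ω²·d²x/dθ².
d²x/dθ² = −r cosθ − r²(cos2θ)/√u − r⁴ sin²2θ/(4u^{3/2}),  u = L² − r² sin²θ = 0.0615756 m².
Substituting r = 0.063 m, L = 0.2542 m, θ = 118.9°: d²x/dθ² = +0.038785 m.
a = ω²·d²x/dθ² = (108)²·(+0.038785) = +452.11 m/s²;  |a| = 452.11 m/s².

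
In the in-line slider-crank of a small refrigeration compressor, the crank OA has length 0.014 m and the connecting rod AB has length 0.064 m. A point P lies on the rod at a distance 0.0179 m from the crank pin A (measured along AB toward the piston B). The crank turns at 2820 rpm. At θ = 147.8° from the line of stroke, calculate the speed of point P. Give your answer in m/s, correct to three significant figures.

3.27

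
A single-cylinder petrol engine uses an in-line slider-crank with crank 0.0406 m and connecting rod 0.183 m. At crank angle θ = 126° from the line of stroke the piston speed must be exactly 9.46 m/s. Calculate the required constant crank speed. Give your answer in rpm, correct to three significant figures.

3170

For an in-line slider-crank, |v_piston| = rω|sinθ|·[1 + r cosθ/√(L² − r² sin²θ)].
With r = 0.0406 m, L = 0.183 m, θ = 126°: the bracketed kinematic factor |dx/dθ| = 0.028492 m.
ω = v/|dx/dθ| = 9.46/0.028492 = 332.02 rad/s.
N = 60ω/(2π) = 3170.6 rpm.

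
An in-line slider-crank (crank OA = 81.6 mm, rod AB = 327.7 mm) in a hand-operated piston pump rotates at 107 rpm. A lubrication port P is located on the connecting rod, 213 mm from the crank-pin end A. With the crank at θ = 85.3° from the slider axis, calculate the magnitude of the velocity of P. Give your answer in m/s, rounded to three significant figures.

0.924

ω = 11.21 rad/s.  Crank-pin speed |V_A| = rω = 0.91433 m/s, perpendicular to OA.
Rod angle: sinφ = −(r/L) sinθ ⇒ φ = -14.369°; ω_rod = −rω cosθ/√(L²−r²sin²θ) = -0.236 rad/s.
V_P = V_A + ω_rod × AP, with AP = 0.213 m along the rod.
Components: V_Px = −rω sinθ − a·ω_rod·sinφ = -0.92373 m/s;  V_Py = rω cosθ + a·ω_rod·cosφ = +0.026223 m/s.
|V_P| = √(V_Px² + V_Py²) = 0.9241 m/s.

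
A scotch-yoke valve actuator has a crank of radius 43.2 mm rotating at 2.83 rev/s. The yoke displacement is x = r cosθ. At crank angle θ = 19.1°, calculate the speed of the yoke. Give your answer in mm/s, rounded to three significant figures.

ω = 17.78 rad/s (from 2.83 rev/s).
x = r cosθ ⇒ ẋ = −rω sinθ.
|v| = rω|sinθ| = 0.0432·17.78·|sin 19.1°| = 0.25135 m/s = 251.35 mm/s.

251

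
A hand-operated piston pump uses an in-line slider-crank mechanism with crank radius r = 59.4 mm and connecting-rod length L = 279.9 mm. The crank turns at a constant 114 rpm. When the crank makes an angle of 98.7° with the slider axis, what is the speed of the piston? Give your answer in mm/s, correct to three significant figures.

678

ω = 2π·114/60 = 11.94 rad/s
For an in-line slider-crank, x = r cosθ + √(L² − r² sin²θ), so v = −rω sinθ·[1 + r cosθ/√(L² − r² sin²θ)].
With r = 0.0594 m, L = 0.2799 m, θ = 98.7°: √(L² − r² sin²θ) = 0.27367 m.
v = −0.0594·11.94·0.98849·[1 + 0.0594·-0.15126/0.27367] = -0.67795 m/s.
|v| = 0.67795 m/s = 677.95 mm/s.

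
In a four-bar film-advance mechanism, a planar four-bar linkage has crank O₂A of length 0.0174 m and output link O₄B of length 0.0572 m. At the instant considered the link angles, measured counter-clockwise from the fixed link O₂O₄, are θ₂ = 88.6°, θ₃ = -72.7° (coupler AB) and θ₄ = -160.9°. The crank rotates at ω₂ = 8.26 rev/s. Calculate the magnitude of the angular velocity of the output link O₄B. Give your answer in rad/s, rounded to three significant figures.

ω₂ = 51.9 rad/s (from 8.26 rev/s).
Differentiating the loop-closure r₂e^{iθ₂}+r₃e^{iθ₃}=r₁+r₄e^{iθ₄} gives r₂ω₂e^{iθ₂}+r₃ω₃e^{iθ₃}=r₄ω₄e^{iθ₄}.
Eliminating the other unknown: ω₄ = r₂ω₂ sin(θ₂−θ₃) / [r₄ sin(θ₄−θ₃)].
Numerator sine = +0.32061; denominator sine = -0.99951.
Result = 0.0174·51.9·(+0.32061) / (0.0572·(-0.99951)) = -5.0642 rad/s; magnitude 5.0642 rad/s.

5.06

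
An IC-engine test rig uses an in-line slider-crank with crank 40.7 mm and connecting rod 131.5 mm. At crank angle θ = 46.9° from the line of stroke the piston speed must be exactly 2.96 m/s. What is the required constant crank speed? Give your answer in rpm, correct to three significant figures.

781

For an in-line slider-crank, |v_piston| = rω|sinθ|·[1 + r cosθ/√(L² − r² sin²θ)].
With r = 0.0407 m, L = 0.1315 m, θ = 46.9°: the bracketed kinematic factor |dx/dθ| = 0.036169 m.
ω = v/|dx/dθ| = 2.96/0.036169 = 81.838 rad/s.
N = 60ω/(2π) = 781.49 rpm.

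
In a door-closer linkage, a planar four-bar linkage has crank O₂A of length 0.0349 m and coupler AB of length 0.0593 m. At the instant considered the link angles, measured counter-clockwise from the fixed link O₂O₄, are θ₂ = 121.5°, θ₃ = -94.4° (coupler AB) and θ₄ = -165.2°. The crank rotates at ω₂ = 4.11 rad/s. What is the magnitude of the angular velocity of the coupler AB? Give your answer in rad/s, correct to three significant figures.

2.45

ω₂ = 4.11 rad/s
Differentiating the loop-closure r₂e^{iθ₂}+r₃e^{iθ₃}=r₁+r₄e^{iθ₄} gives r₂ω₂e^{iθ₂}+r₃ω₃e^{iθ₃}=r₄ω₄e^{iθ₄}.
Eliminating the other unknown: ω₃ = r₂ω₂ sin(θ₄−θ₂) / [r₃ sin(θ₃−θ₄)].
Numerator sine = +0.95782; denominator sine = +0.94438.
Result = 0.0349·4.11·(+0.95782) / (0.0593·(+0.94438)) = +2.4533 rad/s; magnitude 2.4533 rad/s.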